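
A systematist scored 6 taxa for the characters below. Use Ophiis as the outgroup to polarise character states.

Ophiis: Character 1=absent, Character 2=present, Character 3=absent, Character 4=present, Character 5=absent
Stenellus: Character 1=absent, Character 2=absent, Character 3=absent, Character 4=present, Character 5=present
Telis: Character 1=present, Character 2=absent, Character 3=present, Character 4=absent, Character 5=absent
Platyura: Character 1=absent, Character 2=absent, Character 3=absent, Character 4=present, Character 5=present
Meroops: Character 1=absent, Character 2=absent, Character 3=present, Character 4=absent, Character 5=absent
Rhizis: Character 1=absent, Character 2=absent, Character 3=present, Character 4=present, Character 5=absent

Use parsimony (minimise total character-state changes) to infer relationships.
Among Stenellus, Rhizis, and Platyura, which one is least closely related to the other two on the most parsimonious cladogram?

Rhizis

Character polarity is set by the outgroup: the derived state is whichever differs from the outgroup's state, so for Character 2, Character 4 the derived state is 'absent', and for the remaining characters it is 'present'.
Character 1 (derived state 'present') is unique to Telis (autapomorphy; uninformative for grouping).
All ingroup taxa share the derived state 'absent' for Character 2; it defines the ingroup but does not resolve relationships within it.
Only Meroops, Rhizis, and Telis show the derived state 'present' for Character 3, supporting them as a clade.
Character 4: derived state 'absent' in Meroops and Telis only — synapomorphy for {Meroops, Telis}.
Only Platyura and Stenellus show the derived state 'present' for Character 5, supporting them as a clade.
Most parsimonious ingroup topology: ((Stenellus,Platyura),((Telis,Meroops),Rhizis)).
Platyura and Stenellus share a more recent common ancestor with each other than either does with Rhizis, so Rhizis is the least closely related of the three.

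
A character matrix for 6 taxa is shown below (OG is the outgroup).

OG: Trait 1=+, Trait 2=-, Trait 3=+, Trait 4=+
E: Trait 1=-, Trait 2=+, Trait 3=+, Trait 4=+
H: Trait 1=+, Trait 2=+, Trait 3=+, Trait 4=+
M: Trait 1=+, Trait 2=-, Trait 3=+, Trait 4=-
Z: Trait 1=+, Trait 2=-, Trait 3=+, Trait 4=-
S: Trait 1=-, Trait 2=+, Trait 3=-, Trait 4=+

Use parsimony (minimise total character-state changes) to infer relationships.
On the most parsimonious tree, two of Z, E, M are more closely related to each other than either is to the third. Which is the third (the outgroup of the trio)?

Character polarity is set by the outgroup: the derived state is whichever differs from the outgroup's state, so for Trait 1, Trait 3, Trait 4 the derived state is '-', and for the remaining characters it is '+'.
Trait 1 (derived state '-') is shared by E and S — a synapomorphy uniting that clade.
Trait 2: derived state '+' in E, H, and S only — synapomorphy for {E, H, S}.
Trait 3: derived state '-' in S only — an autapomorphy, so it tells us nothing about relationships among taxa.
Trait 4 (derived state '-') is shared by M and Z — a synapomorphy uniting that clade.
Most parsimonious ingroup topology: (((E,S),H),(M,Z)).
Z and M share a more recent common ancestor with each other than either does with E, so E is the least closely related of the three.

E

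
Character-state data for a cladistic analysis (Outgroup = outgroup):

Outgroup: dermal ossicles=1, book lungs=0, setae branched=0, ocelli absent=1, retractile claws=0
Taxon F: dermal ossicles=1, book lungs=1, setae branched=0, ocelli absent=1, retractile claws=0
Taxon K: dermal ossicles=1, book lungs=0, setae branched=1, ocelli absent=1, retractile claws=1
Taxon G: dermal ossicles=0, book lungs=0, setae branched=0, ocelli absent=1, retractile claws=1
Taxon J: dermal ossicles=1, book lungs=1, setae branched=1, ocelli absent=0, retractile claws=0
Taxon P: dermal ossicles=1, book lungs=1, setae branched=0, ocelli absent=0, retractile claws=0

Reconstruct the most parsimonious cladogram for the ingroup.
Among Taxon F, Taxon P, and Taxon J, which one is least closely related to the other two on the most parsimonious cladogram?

Taxon F

Character polarity is set by the outgroup: the derived state is whichever differs from the outgroup's state, so for dermal ossicles, ocelli absent the derived state is '0', and for the remaining characters it is '1'.
dermal ossicles (derived state '0') is unique to Taxon G (autapomorphy; uninformative for grouping).
Only Taxon F, Taxon J, and Taxon P show the derived state '1' for book lungs, supporting them as a clade.
setae branched (state '1') occurs in Taxon J and Taxon K but conflicts with the nesting implied by the other characters — most parsimoniously interpreted as homoplasy.
ocelli absent (derived state '0') is shared by Taxon J and Taxon P — a synapomorphy uniting that clade.
retractile claws: derived state '1' in Taxon G and Taxon K only — synapomorphy for {Taxon G, Taxon K}.
Most parsimonious ingroup topology: ((Taxon F,(Taxon J,Taxon P)),(Taxon K,Taxon G)).
Taxon P and Taxon J share a more recent common ancestor with each other than either does with Taxon F, so Taxon F is the least closely related of the three.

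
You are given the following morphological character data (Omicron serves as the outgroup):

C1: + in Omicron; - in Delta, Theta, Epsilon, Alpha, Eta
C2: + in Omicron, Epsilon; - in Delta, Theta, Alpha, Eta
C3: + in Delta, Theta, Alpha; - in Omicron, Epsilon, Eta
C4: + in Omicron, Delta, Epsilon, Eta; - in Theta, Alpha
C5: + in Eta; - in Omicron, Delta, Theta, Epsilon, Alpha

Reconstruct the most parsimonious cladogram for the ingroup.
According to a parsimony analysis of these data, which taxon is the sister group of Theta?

Alpha

Character polarity is set by the outgroup: the derived state is whichever differs from the outgroup's state, so for C1, C2, C4 the derived state is '-', and for the remaining characters it is '+'.
C1 (derived state '-') is shared by all ingroup taxa — unites the whole ingroup.
C2: derived state '-' in Alpha, Delta, Eta, and Theta only — synapomorphy for {Alpha, Delta, Eta, Theta}.
Only Alpha, Delta, and Theta show the derived state '+' for C3, supporting them as a clade.
C4 (derived state '-') is shared by Alpha and Theta — a synapomorphy uniting that clade.
C5 (derived state '+') is unique to Eta (autapomorphy; uninformative for grouping).
Most parsimonious ingroup topology: (((Delta,(Theta,Alpha)),Eta),Epsilon).
Theta and Alpha form a cherry on this tree, so they are sister taxa.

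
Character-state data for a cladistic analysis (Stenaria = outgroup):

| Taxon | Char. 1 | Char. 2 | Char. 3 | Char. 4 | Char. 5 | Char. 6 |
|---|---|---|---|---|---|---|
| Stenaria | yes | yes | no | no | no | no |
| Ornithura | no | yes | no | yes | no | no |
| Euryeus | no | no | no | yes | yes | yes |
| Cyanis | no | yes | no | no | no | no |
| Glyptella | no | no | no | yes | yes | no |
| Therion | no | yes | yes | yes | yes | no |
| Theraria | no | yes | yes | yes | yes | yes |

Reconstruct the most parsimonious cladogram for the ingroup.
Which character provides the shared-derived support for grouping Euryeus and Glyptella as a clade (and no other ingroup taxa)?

Char. 2

Character polarity is set by the outgroup: the derived state is whichever differs from the outgroup's state, so for Char. 1, Char. 2 the derived state is 'no', and for the remaining characters it is 'yes'.
Char. 1 (derived state 'no') is shared by all ingroup taxa — unites the whole ingroup.
Char. 2 (derived state 'no') is shared by Euryeus and Glyptella — a synapomorphy uniting that clade.
Char. 3 (derived state 'yes') is shared by Theraria and Therion — a synapomorphy uniting that clade.
Char. 4 (derived state 'yes') is shared by Euryeus, Glyptella, Ornithura, Theraria, and Therion — a synapomorphy uniting that clade.
Only Euryeus, Glyptella, Theraria, and Therion show the derived state 'yes' for Char. 5, supporting them as a clade.
Char. 6 (state 'yes') occurs in Euryeus and Theraria but conflicts with the nesting implied by the other characters — most parsimoniously interpreted as homoplasy.
Most parsimonious ingroup topology: ((Ornithura,((Euryeus,Glyptella),(Therion,Theraria))),Cyanis).
The clade {Euryeus, Glyptella} is supported by Char. 2: its derived state 'no' occurs in exactly those taxa and in no other taxon (including the outgroup).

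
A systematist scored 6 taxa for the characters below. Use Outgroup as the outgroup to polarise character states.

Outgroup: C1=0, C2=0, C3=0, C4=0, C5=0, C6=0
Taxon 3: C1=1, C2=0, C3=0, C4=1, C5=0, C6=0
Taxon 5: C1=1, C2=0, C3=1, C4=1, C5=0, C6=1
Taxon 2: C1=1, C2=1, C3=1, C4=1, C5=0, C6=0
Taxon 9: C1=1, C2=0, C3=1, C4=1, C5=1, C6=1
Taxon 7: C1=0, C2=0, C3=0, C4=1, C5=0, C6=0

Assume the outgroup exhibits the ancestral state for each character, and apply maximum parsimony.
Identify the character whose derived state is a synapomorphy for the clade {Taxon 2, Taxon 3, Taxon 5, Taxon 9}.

C1

The outgroup has state '0' for every character, so '1' is the derived state throughout.
C1: derived state '1' in Taxon 2, Taxon 3, Taxon 5, and Taxon 9 only — synapomorphy for {Taxon 2, Taxon 3, Taxon 5, Taxon 9}.
C2 (derived state '1') is unique to Taxon 2 (autapomorphy; uninformative for grouping).
C3 (derived state '1') is shared by Taxon 2, Taxon 5, and Taxon 9 — a synapomorphy uniting that clade.
All ingroup taxa share the derived state '1' for C4; it defines the ingroup but does not resolve relationships within it.
C5: derived state '1' in Taxon 9 only — an autapomorphy, so it tells us nothing about relationships among taxa.
C6: derived state '1' in Taxon 5 and Taxon 9 only — synapomorphy for {Taxon 5, Taxon 9}.
Most parsimonious ingroup topology: (((Taxon 2,(Taxon 5,Taxon 9)),Taxon 3),Taxon 7).
The clade {Taxon 2, Taxon 3, Taxon 5, Taxon 9} is supported by C1: its derived state '1' occurs in exactly those taxa and in no other taxon (including the outgroup).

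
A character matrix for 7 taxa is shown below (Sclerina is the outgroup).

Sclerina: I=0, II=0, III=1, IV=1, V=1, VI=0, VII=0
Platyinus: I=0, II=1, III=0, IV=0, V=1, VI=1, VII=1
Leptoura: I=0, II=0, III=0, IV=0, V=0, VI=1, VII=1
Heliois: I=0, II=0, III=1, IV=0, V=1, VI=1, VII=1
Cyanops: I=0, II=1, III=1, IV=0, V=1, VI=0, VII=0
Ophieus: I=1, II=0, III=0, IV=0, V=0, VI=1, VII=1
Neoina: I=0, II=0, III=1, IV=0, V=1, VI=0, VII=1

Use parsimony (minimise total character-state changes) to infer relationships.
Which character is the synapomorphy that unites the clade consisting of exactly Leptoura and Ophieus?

Character polarity is set by the outgroup: the derived state is whichever differs from the outgroup's state, so for III, IV, V the derived state is '0', and for the remaining characters it is '1'.
I: derived state '1' in Ophieus only — an autapomorphy, so it tells us nothing about relationships among taxa.
II (state '1') occurs in Cyanops and Platyinus but conflicts with the nesting implied by the other characters — most parsimoniously interpreted as homoplasy.
III (derived state '0') is shared by Leptoura, Ophieus, and Platyinus — a synapomorphy uniting that clade.
All ingroup taxa share the derived state '0' for IV; it defines the ingroup but does not resolve relationships within it.
V: derived state '0' in Leptoura and Ophieus only — synapomorphy for {Leptoura, Ophieus}.
VI: derived state '1' in Heliois, Leptoura, Ophieus, and Platyinus only — synapomorphy for {Heliois, Leptoura, Ophieus, Platyinus}.
VII (derived state '1') is shared by Heliois, Leptoura, Neoina, Ophieus, and Platyinus — a synapomorphy uniting that clade.
Most parsimonious ingroup topology: ((((Platyinus,(Leptoura,Ophieus)),Heliois),Neoina),Cyanops).
The clade {Leptoura, Ophieus} is supported by V: its derived state '0' occurs in exactly those taxa and in no other taxon (including the outgroup).

V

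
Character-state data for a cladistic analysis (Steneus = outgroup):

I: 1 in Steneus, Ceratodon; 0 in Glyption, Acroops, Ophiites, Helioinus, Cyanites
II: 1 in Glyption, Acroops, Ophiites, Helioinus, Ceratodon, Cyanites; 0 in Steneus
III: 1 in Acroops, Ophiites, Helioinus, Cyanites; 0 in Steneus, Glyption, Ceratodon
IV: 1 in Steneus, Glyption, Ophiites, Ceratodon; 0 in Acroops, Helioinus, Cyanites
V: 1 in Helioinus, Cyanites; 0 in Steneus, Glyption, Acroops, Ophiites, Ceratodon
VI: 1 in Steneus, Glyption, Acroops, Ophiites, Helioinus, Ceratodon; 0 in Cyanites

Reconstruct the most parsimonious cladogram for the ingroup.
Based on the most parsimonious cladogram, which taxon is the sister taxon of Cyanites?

Character polarity is set by the outgroup: the derived state is whichever differs from the outgroup's state, so for I, IV, VI the derived state is '0', and for the remaining characters it is '1'.
Only Acroops, Cyanites, Glyption, Helioinus, and Ophiites show the derived state '0' for I, supporting them as a clade.
All ingroup taxa share the derived state '1' for II; it defines the ingroup but does not resolve relationships within it.
III: derived state '1' in Acroops, Cyanites, Helioinus, and Ophiites only — synapomorphy for {Acroops, Cyanites, Helioinus, Ophiites}.
Only Acroops, Cyanites, and Helioinus show the derived state '0' for IV, supporting them as a clade.
V: derived state '1' in Cyanites and Helioinus only — synapomorphy for {Cyanites, Helioinus}.
VI (derived state '0') is unique to Cyanites (autapomorphy; uninformative for grouping).
Most parsimonious ingroup topology: ((Glyption,((Acroops,(Helioinus,Cyanites)),Ophiites)),Ceratodon).
Cyanites and Helioinus form a cherry on this tree, so they are sister taxa.

Helioinus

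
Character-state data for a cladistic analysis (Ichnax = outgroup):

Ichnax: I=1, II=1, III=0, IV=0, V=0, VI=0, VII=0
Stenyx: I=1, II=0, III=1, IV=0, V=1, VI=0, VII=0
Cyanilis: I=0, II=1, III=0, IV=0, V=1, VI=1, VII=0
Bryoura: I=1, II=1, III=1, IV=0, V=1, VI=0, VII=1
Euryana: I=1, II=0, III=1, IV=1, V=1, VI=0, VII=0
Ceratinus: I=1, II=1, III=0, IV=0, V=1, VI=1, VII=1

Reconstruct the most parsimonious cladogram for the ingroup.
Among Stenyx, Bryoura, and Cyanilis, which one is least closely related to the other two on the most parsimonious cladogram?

Cyanilis

Character polarity is set by the outgroup: the derived state is whichever differs from the outgroup's state, so for I, II the derived state is '0', and for the remaining characters it is '1'.
I: derived state '0' in Cyanilis only — an autapomorphy, so it tells us nothing about relationships among taxa.
Only Euryana and Stenyx show the derived state '0' for II, supporting them as a clade.
III: derived state '1' in Bryoura, Euryana, and Stenyx only — synapomorphy for {Bryoura, Euryana, Stenyx}.
IV: derived state '1' in Euryana only — an autapomorphy, so it tells us nothing about relationships among taxa.
V (derived state '1') is shared by all ingroup taxa — unites the whole ingroup.
VI: derived state '1' in Ceratinus and Cyanilis only — synapomorphy for {Ceratinus, Cyanilis}.
VII groups Bryoura and Ceratinus, which is incompatible with the clades supported by the remaining characters; treating it as convergent (homoplasy) costs fewer steps than any alternative tree.
Most parsimonious ingroup topology: (((Stenyx,Euryana),Bryoura),(Cyanilis,Ceratinus)).
Bryoura and Stenyx share a more recent common ancestor with each other than either does with Cyanilis, so Cyanilis is the least closely related of the three.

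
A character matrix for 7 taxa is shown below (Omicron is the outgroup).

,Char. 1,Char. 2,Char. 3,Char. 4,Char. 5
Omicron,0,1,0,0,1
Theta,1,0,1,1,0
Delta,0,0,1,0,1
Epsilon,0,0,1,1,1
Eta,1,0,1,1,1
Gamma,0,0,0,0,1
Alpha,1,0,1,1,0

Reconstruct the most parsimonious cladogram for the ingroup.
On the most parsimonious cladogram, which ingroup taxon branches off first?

Gamma

Character polarity is set by the outgroup: the derived state is whichever differs from the outgroup's state, so for Char. 2, Char. 5 the derived state is '0', and for the remaining characters it is '1'.
Char. 1: derived state '1' in Alpha, Eta, and Theta only — synapomorphy for {Alpha, Eta, Theta}.
Char. 2 (derived state '0') is shared by all ingroup taxa — unites the whole ingroup.
Char. 3 (derived state '1') is shared by Alpha, Delta, Epsilon, Eta, and Theta — a synapomorphy uniting that clade.
Char. 4: derived state '1' in Alpha, Epsilon, Eta, and Theta only — synapomorphy for {Alpha, Epsilon, Eta, Theta}.
Char. 5 (derived state '0') is shared by Alpha and Theta — a synapomorphy uniting that clade.
Most parsimonious ingroup topology: (((((Theta,Alpha),Eta),Epsilon),Delta),Gamma).
Gamma is sister to the clade containing all other ingroup taxa, so it is the earliest-diverging (most basal) ingroup lineage.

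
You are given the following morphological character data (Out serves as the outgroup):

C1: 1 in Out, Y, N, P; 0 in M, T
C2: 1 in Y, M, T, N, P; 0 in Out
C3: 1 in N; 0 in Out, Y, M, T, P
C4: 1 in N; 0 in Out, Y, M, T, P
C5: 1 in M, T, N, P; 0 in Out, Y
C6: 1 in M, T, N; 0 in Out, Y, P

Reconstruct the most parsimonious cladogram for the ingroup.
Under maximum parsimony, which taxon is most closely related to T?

Character polarity is set by the outgroup: the derived state is whichever differs from the outgroup's state, so for C1 the derived state is '0', and for the remaining characters it is '1'.
Only M and T show the derived state '0' for C1, supporting them as a clade.
All ingroup taxa share the derived state '1' for C2; it defines the ingroup but does not resolve relationships within it.
C3 (derived state '1') is unique to N (autapomorphy; uninformative for grouping).
C4: derived state '1' in N only — an autapomorphy, so it tells us nothing about relationships among taxa.
Only M, N, P, and T show the derived state '1' for C5, supporting them as a clade.
C6 (derived state '1') is shared by M, N, and T — a synapomorphy uniting that clade.
Most parsimonious ingroup topology: (Y,(((M,T),N),P)).
T and M form a cherry on this tree, so they are sister taxa.

M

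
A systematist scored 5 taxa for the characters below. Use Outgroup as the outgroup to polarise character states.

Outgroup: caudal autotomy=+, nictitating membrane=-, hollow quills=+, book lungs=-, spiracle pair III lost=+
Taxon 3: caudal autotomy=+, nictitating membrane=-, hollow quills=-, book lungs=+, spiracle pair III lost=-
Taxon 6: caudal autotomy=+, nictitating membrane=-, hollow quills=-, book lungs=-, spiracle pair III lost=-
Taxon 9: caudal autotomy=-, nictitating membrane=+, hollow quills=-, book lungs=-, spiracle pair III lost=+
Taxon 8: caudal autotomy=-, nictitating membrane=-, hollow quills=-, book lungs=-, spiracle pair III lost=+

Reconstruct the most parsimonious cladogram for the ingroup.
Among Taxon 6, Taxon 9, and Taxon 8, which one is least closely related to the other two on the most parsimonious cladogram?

Character polarity is set by the outgroup: the derived state is whichever differs from the outgroup's state, so for caudal autotomy, hollow quills, spiracle pair III lost the derived state is '-', and for the remaining characters it is '+'.
caudal autotomy: derived state '-' in Taxon 8 and Taxon 9 only — synapomorphy for {Taxon 8, Taxon 9}.
nictitating membrane (derived state '+') is unique to Taxon 9 (autapomorphy; uninformative for grouping).
hollow quills (derived state '-') is shared by all ingroup taxa — unites the whole ingroup.
book lungs (derived state '+') is unique to Taxon 3 (autapomorphy; uninformative for grouping).
spiracle pair III lost (derived state '-') is shared by Taxon 3 and Taxon 6 — a synapomorphy uniting that clade.
Most parsimonious ingroup topology: ((Taxon 3,Taxon 6),(Taxon 9,Taxon 8)).
Taxon 8 and Taxon 9 share a more recent common ancestor with each other than either does with Taxon 6, so Taxon 6 is the least closely related of the three.

Taxon 6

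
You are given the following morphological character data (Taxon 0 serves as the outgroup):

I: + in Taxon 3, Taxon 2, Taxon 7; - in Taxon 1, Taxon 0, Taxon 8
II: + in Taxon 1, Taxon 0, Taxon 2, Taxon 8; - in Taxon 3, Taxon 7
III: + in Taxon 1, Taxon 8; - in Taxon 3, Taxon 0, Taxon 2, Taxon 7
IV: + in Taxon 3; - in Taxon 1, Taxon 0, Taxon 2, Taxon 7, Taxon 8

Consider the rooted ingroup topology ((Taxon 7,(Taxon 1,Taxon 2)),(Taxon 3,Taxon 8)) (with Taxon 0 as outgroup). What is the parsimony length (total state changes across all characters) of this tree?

8

Map each character onto ((Taxon 7,(Taxon 1,Taxon 2)),(Taxon 3,Taxon 8)) (rooted by Taxon 0) and count the minimum state changes it requires (Fitch parsimony):
I: 3; II: 2; III: 2; IV: 1.
Total tree length = 8.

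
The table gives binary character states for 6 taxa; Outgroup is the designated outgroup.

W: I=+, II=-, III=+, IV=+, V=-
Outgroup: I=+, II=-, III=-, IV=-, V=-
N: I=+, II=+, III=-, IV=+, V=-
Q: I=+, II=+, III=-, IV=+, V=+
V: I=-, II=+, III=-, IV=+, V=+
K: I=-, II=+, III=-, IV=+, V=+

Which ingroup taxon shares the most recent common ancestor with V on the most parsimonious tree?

K

Character polarity is set by the outgroup: the derived state is whichever differs from the outgroup's state, so for I the derived state is '-', and for the remaining characters it is '+'.
I: derived state '-' in K and V only — synapomorphy for {K, V}.
Only K, N, Q, and V show the derived state '+' for II, supporting them as a clade.
III: derived state '+' in W only — an autapomorphy, so it tells us nothing about relationships among taxa.
IV (derived state '+') is shared by all ingroup taxa — unites the whole ingroup.
V: derived state '+' in K, Q, and V only — synapomorphy for {K, Q, V}.
Most parsimonious ingroup topology: ((N,((K,V),Q)),W).
V and K form a cherry on this tree, so they are sister taxa.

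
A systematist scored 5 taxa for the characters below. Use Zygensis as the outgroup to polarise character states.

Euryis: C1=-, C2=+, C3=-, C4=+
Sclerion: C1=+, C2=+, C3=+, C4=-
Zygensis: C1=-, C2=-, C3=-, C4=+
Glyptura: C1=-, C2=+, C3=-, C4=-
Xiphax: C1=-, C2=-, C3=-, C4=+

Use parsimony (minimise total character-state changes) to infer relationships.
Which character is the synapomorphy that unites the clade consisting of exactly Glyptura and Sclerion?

C4

Character polarity is set by the outgroup: the derived state is whichever differs from the outgroup's state, so for C4 the derived state is '-', and for the remaining characters it is '+'.
C1 (derived state '+') is unique to Sclerion (autapomorphy; uninformative for grouping).
C2 (derived state '+') is shared by Euryis, Glyptura, and Sclerion — a synapomorphy uniting that clade.
C3: derived state '+' in Sclerion only — an autapomorphy, so it tells us nothing about relationships among taxa.
C4: derived state '-' in Glyptura and Sclerion only — synapomorphy for {Glyptura, Sclerion}.
Most parsimonious ingroup topology: (((Sclerion,Glyptura),Euryis),Xiphax).
The clade {Glyptura, Sclerion} is supported by C4: its derived state '-' occurs in exactly those taxa and in no other taxon (including the outgroup).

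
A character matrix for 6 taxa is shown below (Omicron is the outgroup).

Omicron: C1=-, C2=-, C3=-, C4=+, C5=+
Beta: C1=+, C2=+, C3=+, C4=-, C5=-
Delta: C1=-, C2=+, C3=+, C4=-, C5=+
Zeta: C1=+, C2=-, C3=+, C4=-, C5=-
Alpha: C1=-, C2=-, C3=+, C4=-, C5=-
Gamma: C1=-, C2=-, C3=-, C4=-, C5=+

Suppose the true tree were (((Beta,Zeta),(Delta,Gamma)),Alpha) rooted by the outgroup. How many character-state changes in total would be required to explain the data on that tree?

8

Map each character onto (((Beta,Zeta),(Delta,Gamma)),Alpha) (rooted by Omicron) and count the minimum state changes it requires (Fitch parsimony):
C1: 1; C2: 2; C3: 2; C4: 1; C5: 2.
Total tree length = 8.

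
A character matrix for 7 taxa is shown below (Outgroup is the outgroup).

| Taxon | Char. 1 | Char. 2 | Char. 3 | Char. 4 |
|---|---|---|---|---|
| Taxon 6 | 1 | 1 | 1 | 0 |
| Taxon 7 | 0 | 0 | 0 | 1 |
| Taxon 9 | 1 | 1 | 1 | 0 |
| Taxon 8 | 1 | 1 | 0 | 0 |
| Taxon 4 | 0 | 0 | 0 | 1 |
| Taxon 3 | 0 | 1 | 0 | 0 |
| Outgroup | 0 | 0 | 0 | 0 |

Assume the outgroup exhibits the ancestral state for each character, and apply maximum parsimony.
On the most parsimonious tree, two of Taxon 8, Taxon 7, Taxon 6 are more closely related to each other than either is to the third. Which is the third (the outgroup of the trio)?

Taxon 7

The outgroup has state '0' for every character, so '1' is the derived state throughout.
Char. 1 (derived state '1') is shared by Taxon 6, Taxon 8, and Taxon 9 — a synapomorphy uniting that clade.
Char. 2: derived state '1' in Taxon 3, Taxon 6, Taxon 8, and Taxon 9 only — synapomorphy for {Taxon 3, Taxon 6, Taxon 8, Taxon 9}.
Char. 3: derived state '1' in Taxon 6 and Taxon 9 only — synapomorphy for {Taxon 6, Taxon 9}.
Char. 4: derived state '1' in Taxon 4 and Taxon 7 only — synapomorphy for {Taxon 4, Taxon 7}.
Most parsimonious ingroup topology: ((Taxon 7,Taxon 4),(((Taxon 6,Taxon 9),Taxon 8),Taxon 3)).
Taxon 6 and Taxon 8 share a more recent common ancestor with each other than either does with Taxon 7, so Taxon 7 is the least closely related of the three.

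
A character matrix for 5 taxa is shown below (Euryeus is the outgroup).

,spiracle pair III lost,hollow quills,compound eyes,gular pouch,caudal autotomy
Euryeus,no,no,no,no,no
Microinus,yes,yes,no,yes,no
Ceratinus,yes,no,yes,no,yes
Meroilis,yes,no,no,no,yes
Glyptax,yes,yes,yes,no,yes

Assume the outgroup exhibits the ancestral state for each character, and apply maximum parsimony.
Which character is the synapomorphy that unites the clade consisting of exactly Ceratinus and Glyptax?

The outgroup has state 'no' for every character, so 'yes' is the derived state throughout.
All ingroup taxa share the derived state 'yes' for spiracle pair III lost; it defines the ingroup but does not resolve relationships within it.
hollow quills groups Glyptax and Microinus, which is incompatible with the clades supported by the remaining characters; treating it as convergent (homoplasy) costs fewer steps than any alternative tree.
Only Ceratinus and Glyptax show the derived state 'yes' for compound eyes, supporting them as a clade.
gular pouch (derived state 'yes') is unique to Microinus (autapomorphy; uninformative for grouping).
Only Ceratinus, Glyptax, and Meroilis show the derived state 'yes' for caudal autotomy, supporting them as a clade.
Most parsimonious ingroup topology: (Microinus,((Ceratinus,Glyptax),Meroilis)).
The clade {Ceratinus, Glyptax} is supported by compound eyes: its derived state 'yes' occurs in exactly those taxa and in no other taxon (including the outgroup).

compound eyes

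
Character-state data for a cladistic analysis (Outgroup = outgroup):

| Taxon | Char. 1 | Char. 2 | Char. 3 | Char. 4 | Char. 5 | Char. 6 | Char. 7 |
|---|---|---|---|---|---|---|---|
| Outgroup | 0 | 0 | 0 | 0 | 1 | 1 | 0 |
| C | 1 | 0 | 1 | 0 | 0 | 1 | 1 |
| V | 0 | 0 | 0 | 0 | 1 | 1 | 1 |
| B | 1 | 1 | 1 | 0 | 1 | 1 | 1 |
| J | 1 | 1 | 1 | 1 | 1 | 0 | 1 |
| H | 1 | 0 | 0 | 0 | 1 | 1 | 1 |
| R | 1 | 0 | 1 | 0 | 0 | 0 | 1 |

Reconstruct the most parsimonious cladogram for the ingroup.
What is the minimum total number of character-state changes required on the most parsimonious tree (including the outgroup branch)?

8

Character polarity is set by the outgroup: the derived state is whichever differs from the outgroup's state, so for Char. 5, Char. 6 the derived state is '0', and for the remaining characters it is '1'.
Char. 1: derived state '1' in B, C, H, J, and R only — synapomorphy for {B, C, H, J, R}.
Char. 2: derived state '1' in B and J only — synapomorphy for {B, J}.
Char. 3: derived state '1' in B, C, J, and R only — synapomorphy for {B, C, J, R}.
Char. 4: derived state '1' in J only — an autapomorphy, so it tells us nothing about relationships among taxa.
Char. 5 (derived state '0') is shared by C and R — a synapomorphy uniting that clade.
Char. 6 groups J and R, which is incompatible with the clades supported by the remaining characters; treating it as convergent (homoplasy) costs fewer steps than any alternative tree.
All ingroup taxa share the derived state '1' for Char. 7; it defines the ingroup but does not resolve relationships within it.
Most parsimonious ingroup topology: ((((C,R),(B,J)),H),V).
Changes per character on this tree: Char. 1: 1; Char. 2: 1; Char. 3: 1; Char. 4: 1; Char. 5: 1; Char. 6: 2; Char. 7: 1.
Total = 8.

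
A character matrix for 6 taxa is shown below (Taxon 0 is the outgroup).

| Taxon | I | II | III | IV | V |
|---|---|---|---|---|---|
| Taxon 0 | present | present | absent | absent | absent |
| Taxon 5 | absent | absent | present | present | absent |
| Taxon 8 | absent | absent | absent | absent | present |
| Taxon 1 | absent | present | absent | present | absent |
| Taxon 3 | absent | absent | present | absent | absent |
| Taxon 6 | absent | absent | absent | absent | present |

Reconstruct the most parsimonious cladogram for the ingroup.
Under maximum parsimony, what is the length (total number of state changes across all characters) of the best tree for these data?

Character polarity is set by the outgroup: the derived state is whichever differs from the outgroup's state, so for I, II the derived state is 'absent', and for the remaining characters it is 'present'.
All ingroup taxa share the derived state 'absent' for I; it defines the ingroup but does not resolve relationships within it.
II: derived state 'absent' in Taxon 3, Taxon 5, Taxon 6, and Taxon 8 only — synapomorphy for {Taxon 3, Taxon 5, Taxon 6, Taxon 8}.
III: derived state 'present' in Taxon 3 and Taxon 5 only — synapomorphy for {Taxon 3, Taxon 5}.
IV groups Taxon 1 and Taxon 5, which is incompatible with the clades supported by the remaining characters; treating it as convergent (homoplasy) costs fewer steps than any alternative tree.
Only Taxon 6 and Taxon 8 show the derived state 'present' for V, supporting them as a clade.
Most parsimonious ingroup topology: (((Taxon 5,Taxon 3),(Taxon 8,Taxon 6)),Taxon 1).
Changes per character on this tree: I: 1; II: 1; III: 1; IV: 2; V: 1.
Total = 6.

6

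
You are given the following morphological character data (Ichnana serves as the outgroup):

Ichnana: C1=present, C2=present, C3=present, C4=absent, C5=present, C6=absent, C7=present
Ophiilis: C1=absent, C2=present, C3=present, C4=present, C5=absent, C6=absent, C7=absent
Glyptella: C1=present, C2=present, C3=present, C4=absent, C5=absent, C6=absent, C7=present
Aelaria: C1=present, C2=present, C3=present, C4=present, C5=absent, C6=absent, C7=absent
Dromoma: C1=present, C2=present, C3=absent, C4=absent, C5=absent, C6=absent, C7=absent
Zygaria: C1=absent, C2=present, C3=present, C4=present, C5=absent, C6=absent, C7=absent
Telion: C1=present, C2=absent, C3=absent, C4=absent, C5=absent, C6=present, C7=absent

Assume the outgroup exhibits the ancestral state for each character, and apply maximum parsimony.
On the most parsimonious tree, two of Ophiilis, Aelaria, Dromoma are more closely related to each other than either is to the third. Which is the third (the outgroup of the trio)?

Character polarity is set by the outgroup: the derived state is whichever differs from the outgroup's state, so for C1, C2, C3, C5, C7 the derived state is 'absent', and for the remaining characters it is 'present'.
C1 (derived state 'absent') is shared by Ophiilis and Zygaria — a synapomorphy uniting that clade.
C2: derived state 'absent' in Telion only — an autapomorphy, so it tells us nothing about relationships among taxa.
C3 (derived state 'absent') is shared by Dromoma and Telion — a synapomorphy uniting that clade.
Only Aelaria, Ophiilis, and Zygaria show the derived state 'present' for C4, supporting them as a clade.
All ingroup taxa share the derived state 'absent' for C5; it defines the ingroup but does not resolve relationships within it.
C6: derived state 'present' in Telion only — an autapomorphy, so it tells us nothing about relationships among taxa.
C7: derived state 'absent' in Aelaria, Dromoma, Ophiilis, Telion, and Zygaria only — synapomorphy for {Aelaria, Dromoma, Ophiilis, Telion, Zygaria}.
Most parsimonious ingroup topology: ((((Ophiilis,Zygaria),Aelaria),(Dromoma,Telion)),Glyptella).
Aelaria and Ophiilis share a more recent common ancestor with each other than either does with Dromoma, so Dromoma is the least closely related of the three.

Dromoma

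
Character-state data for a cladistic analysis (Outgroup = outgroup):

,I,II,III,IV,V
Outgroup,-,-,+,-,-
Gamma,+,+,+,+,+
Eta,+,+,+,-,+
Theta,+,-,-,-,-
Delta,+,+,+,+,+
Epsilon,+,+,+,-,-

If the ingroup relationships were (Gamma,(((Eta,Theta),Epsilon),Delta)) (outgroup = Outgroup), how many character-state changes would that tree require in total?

Map each character onto (Gamma,(((Eta,Theta),Epsilon),Delta)) (rooted by Outgroup) and count the minimum state changes it requires (Fitch parsimony):
I: 1; II: 2; III: 1; IV: 2; V: 3.
Total tree length = 9.

9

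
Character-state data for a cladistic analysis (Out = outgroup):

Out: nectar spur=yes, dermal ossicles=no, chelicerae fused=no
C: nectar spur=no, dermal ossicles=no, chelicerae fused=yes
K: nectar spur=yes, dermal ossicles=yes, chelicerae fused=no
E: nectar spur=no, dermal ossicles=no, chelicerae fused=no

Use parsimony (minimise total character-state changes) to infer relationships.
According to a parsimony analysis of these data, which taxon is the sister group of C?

Character polarity is set by the outgroup: the derived state is whichever differs from the outgroup's state, so for nectar spur the derived state is 'no', and for the remaining characters it is 'yes'.
Only C and E show the derived state 'no' for nectar spur, supporting them as a clade.
dermal ossicles (derived state 'yes') is unique to K (autapomorphy; uninformative for grouping).
chelicerae fused (derived state 'yes') is unique to C (autapomorphy; uninformative for grouping).
Most parsimonious ingroup topology: ((C,E),K).
C and E form a cherry on this tree, so they are sister taxa.

E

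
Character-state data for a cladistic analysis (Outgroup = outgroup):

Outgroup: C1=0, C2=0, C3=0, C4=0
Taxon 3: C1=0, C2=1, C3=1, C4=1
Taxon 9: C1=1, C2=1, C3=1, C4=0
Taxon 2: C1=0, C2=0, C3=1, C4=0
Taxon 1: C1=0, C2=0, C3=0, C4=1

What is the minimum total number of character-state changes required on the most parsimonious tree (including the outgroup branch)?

5

The outgroup has state '0' for every character, so '1' is the derived state throughout.
C1 (derived state '1') is unique to Taxon 9 (autapomorphy; uninformative for grouping).
C2: derived state '1' in Taxon 3 and Taxon 9 only — synapomorphy for {Taxon 3, Taxon 9}.
C3: derived state '1' in Taxon 2, Taxon 3, and Taxon 9 only — synapomorphy for {Taxon 2, Taxon 3, Taxon 9}.
C4 (state '1') occurs in Taxon 1 and Taxon 3 but conflicts with the nesting implied by the other characters — most parsimoniously interpreted as homoplasy.
Most parsimonious ingroup topology: (((Taxon 3,Taxon 9),Taxon 2),Taxon 1).
Changes per character on this tree: C1: 1; C2: 1; C3: 1; C4: 2.
Total = 5.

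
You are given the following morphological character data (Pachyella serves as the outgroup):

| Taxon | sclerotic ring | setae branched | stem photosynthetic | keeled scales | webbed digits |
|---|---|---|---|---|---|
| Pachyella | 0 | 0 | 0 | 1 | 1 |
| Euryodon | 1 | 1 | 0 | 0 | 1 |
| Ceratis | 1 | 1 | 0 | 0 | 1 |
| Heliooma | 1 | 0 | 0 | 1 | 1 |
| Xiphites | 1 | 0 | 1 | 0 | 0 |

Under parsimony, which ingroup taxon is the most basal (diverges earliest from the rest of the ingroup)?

Character polarity is set by the outgroup: the derived state is whichever differs from the outgroup's state, so for keeled scales, webbed digits the derived state is '0', and for the remaining characters it is '1'.
All ingroup taxa share the derived state '1' for sclerotic ring; it defines the ingroup but does not resolve relationships within it.
setae branched (derived state '1') is shared by Ceratis and Euryodon — a synapomorphy uniting that clade.
stem photosynthetic: derived state '1' in Xiphites only — an autapomorphy, so it tells us nothing about relationships among taxa.
keeled scales: derived state '0' in Ceratis, Euryodon, and Xiphites only — synapomorphy for {Ceratis, Euryodon, Xiphites}.
webbed digits: derived state '0' in Xiphites only — an autapomorphy, so it tells us nothing about relationships among taxa.
Most parsimonious ingroup topology: (((Euryodon,Ceratis),Xiphites),Heliooma).
Heliooma is sister to the clade containing all other ingroup taxa, so it is the earliest-diverging (most basal) ingroup lineage.

Heliooma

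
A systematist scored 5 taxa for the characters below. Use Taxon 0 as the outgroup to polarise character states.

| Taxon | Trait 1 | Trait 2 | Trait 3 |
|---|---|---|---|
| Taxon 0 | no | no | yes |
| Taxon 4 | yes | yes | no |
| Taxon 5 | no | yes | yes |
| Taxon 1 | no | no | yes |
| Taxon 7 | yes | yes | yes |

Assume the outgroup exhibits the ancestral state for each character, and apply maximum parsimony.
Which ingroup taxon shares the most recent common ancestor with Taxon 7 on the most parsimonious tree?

Character polarity is set by the outgroup: the derived state is whichever differs from the outgroup's state, so for Trait 3 the derived state is 'no', and for the remaining characters it is 'yes'.
Trait 1: derived state 'yes' in Taxon 4 and Taxon 7 only — synapomorphy for {Taxon 4, Taxon 7}.
Trait 2 (derived state 'yes') is shared by Taxon 4, Taxon 5, and Taxon 7 — a synapomorphy uniting that clade.
Trait 3: derived state 'no' in Taxon 4 only — an autapomorphy, so it tells us nothing about relationships among taxa.
Most parsimonious ingroup topology: (((Taxon 4,Taxon 7),Taxon 5),Taxon 1).
Taxon 7 and Taxon 4 form a cherry on this tree, so they are sister taxa.

Taxon 4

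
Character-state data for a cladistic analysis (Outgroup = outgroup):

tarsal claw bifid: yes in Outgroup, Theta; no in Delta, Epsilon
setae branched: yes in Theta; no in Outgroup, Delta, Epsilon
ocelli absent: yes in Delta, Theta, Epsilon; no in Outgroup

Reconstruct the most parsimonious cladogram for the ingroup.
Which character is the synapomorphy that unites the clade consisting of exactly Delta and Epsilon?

Character polarity is set by the outgroup: the derived state is whichever differs from the outgroup's state, so for tarsal claw bifid the derived state is 'no', and for the remaining characters it is 'yes'.
tarsal claw bifid: derived state 'no' in Delta and Epsilon only — synapomorphy for {Delta, Epsilon}.
setae branched: derived state 'yes' in Theta only — an autapomorphy, so it tells us nothing about relationships among taxa.
All ingroup taxa share the derived state 'yes' for ocelli absent; it defines the ingroup but does not resolve relationships within it.
Most parsimonious ingroup topology: ((Delta,Epsilon),Theta).
The clade {Delta, Epsilon} is supported by tarsal claw bifid: its derived state 'no' occurs in exactly those taxa and in no other taxon (including the outgroup).

tarsal claw bifid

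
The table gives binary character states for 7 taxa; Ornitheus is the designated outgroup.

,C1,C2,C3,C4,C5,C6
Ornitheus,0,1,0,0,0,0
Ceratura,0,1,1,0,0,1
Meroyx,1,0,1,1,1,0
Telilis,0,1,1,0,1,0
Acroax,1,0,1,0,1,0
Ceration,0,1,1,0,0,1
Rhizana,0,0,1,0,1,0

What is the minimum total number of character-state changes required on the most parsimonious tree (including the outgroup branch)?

Character polarity is set by the outgroup: the derived state is whichever differs from the outgroup's state, so for C2 the derived state is '0', and for the remaining characters it is '1'.
C1: derived state '1' in Acroax and Meroyx only — synapomorphy for {Acroax, Meroyx}.
C2: derived state '0' in Acroax, Meroyx, and Rhizana only — synapomorphy for {Acroax, Meroyx, Rhizana}.
C3 (derived state '1') is shared by all ingroup taxa — unites the whole ingroup.
C4 (derived state '1') is unique to Meroyx (autapomorphy; uninformative for grouping).
C5 (derived state '1') is shared by Acroax, Meroyx, Rhizana, and Telilis — a synapomorphy uniting that clade.
Only Ceration and Ceratura show the derived state '1' for C6, supporting them as a clade.
Most parsimonious ingroup topology: ((Ceratura,Ceration),(((Meroyx,Acroax),Rhizana),Telilis)).
Changes per character on this tree: C1: 1; C2: 1; C3: 1; C4: 1; C5: 1; C6: 1.
Total = 6.

6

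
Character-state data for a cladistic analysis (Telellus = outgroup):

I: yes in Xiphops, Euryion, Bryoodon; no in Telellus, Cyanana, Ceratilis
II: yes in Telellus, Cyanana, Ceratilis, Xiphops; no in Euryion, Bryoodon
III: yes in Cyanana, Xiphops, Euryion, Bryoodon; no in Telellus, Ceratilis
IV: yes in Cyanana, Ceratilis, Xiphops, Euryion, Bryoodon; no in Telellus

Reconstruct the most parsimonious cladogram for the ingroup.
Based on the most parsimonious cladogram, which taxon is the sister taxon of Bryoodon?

Character polarity is set by the outgroup: the derived state is whichever differs from the outgroup's state, so for II the derived state is 'no', and for the remaining characters it is 'yes'.
I: derived state 'yes' in Bryoodon, Euryion, and Xiphops only — synapomorphy for {Bryoodon, Euryion, Xiphops}.
II (derived state 'no') is shared by Bryoodon and Euryion — a synapomorphy uniting that clade.
III: derived state 'yes' in Bryoodon, Cyanana, Euryion, and Xiphops only — synapomorphy for {Bryoodon, Cyanana, Euryion, Xiphops}.
All ingroup taxa share the derived state 'yes' for IV; it defines the ingroup but does not resolve relationships within it.
Most parsimonious ingroup topology: ((Cyanana,(Xiphops,(Euryion,Bryoodon))),Ceratilis).
Bryoodon and Euryion form a cherry on this tree, so they are sister taxa.

Euryion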